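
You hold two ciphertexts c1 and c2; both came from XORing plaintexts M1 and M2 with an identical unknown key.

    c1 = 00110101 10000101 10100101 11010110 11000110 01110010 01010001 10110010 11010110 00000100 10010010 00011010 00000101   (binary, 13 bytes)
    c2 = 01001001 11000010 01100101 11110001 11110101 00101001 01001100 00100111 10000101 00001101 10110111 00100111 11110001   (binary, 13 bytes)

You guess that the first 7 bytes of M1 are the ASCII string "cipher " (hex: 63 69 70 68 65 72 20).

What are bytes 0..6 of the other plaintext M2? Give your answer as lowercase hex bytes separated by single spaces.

First, c1 ⊕ c2 = (M1 ⊕ K) ⊕ (M2 ⊕ K) = M1 ⊕ M2, so the key drops out. Then M2 = (M1 ⊕ M2) ⊕ M1 over the first 7 bytes.
byte 0: (35 xor 49) xor 63 = 7c xor 63 = 1f
byte 1: (85 xor c2) xor 69 = 47 xor 69 = 2e
byte 2: (a5 xor 65) xor 70 = c0 xor 70 = b0
byte 3: (d6 xor f1) xor 68 = 27 xor 68 = 4f
byte 4: (c6 xor f5) xor 65 = 33 xor 65 = 56
byte 5: (72 xor 29) xor 72 = 5b xor 72 = 29
byte 6: (51 xor 4c) xor 20 = 1d xor 20 = 3d

1f 2e b0 4f 56 29 3d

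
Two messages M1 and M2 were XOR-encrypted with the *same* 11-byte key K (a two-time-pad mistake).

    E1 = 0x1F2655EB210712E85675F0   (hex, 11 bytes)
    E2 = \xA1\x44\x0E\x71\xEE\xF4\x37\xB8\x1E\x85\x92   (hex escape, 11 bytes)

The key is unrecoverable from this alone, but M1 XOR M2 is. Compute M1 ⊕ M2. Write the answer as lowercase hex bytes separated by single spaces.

E1 ⊕ E2 = (M1 ⊕ K) ⊕ (M2 ⊕ K) = M1 ⊕ M2 — the shared key cancels under XOR.
byte 0: 1f XOR a1 = be
byte 1: 26 XOR 44 = 62
byte 2: 55 XOR 0e = 5b
byte 3: eb XOR 71 = 9a
byte 4: 21 XOR ee = cf
byte 5: 07 XOR f4 = f3
byte 6: 12 XOR 37 = 25
byte 7: e8 XOR b8 = 50
byte 8: 56 XOR 1e = 48
byte 9: 75 XOR 85 = f0
byte 10: f0 XOR 92 = 62

be 62 5b 9a cf f3 25 50 48 f0 62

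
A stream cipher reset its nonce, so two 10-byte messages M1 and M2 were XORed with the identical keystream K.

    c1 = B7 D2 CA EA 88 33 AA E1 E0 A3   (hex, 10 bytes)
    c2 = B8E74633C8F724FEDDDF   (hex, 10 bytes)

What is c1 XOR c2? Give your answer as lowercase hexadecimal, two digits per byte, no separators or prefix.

c1 ⊕ c2 = (M1 ⊕ K) ⊕ (M2 ⊕ K) = M1 ⊕ M2 — the shared key cancels under XOR.
byte 0: 183 XOR 184 =  15
byte 1: 210 XOR 231 =  53
byte 2: 202 XOR  70 = 140
byte 3: 234 XOR  51 = 217
byte 4: 136 XOR 200 =  64
byte 5:  51 XOR 247 = 196
byte 6: 170 XOR  36 = 142
byte 7: 225 XOR 254 =  31
byte 8: 224 XOR 221 =  61
byte 9: 163 XOR 223 = 124

0f358cd940c48e1f3d7c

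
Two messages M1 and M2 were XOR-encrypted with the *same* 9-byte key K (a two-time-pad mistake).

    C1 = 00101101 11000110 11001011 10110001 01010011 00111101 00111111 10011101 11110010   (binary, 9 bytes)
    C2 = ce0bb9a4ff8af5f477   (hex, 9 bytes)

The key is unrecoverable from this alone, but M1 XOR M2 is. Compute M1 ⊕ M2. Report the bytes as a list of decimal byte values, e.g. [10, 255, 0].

[227, 205, 114, 21, 172, 183, 202, 105, 133]

C1 ⊕ C2 = (M1 ⊕ K) ⊕ (M2 ⊕ K) = M1 ⊕ M2 — the shared key cancels under XOR.
byte 0: 2d ^ ce = e3
byte 1: c6 ^ 0b = cd
byte 2: cb ^ b9 = 72
byte 3: b1 ^ a4 = 15
byte 4: 53 ^ ff = ac
byte 5: 3d ^ 8a = b7
byte 6: 3f ^ f5 = ca
byte 7: 9d ^ f4 = 69
byte 8: f2 ^ 77 = 85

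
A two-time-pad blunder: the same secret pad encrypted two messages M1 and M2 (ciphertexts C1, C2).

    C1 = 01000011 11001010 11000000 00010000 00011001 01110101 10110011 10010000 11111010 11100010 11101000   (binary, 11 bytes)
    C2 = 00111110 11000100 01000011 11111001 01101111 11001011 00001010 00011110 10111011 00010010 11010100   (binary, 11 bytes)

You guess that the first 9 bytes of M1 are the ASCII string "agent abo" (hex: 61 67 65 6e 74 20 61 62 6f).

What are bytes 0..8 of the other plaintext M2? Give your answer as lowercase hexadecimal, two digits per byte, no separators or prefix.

First, C1 ⊕ C2 = (M1 ⊕ K) ⊕ (M2 ⊕ K) = M1 ⊕ M2, so the key drops out. Then M2 = (M1 ⊕ M2) ⊕ M1 over the first 9 bytes.
byte 0: (43 xor 3e) xor 61 = 7d xor 61 = 1c
byte 1: (ca xor c4) xor 67 = 0e xor 67 = 69
byte 2: (c0 xor 43) xor 65 = 83 xor 65 = e6
byte 3: (10 xor f9) xor 6e = e9 xor 6e = 87
byte 4: (19 xor 6f) xor 74 = 76 xor 74 = 02
byte 5: (75 xor cb) xor 20 = be xor 20 = 9e
byte 6: (b3 xor 0a) xor 61 = b9 xor 61 = d8
byte 7: (90 xor 1e) xor 62 = 8e xor 62 = ec
byte 8: (fa xor bb) xor 6f = 41 xor 6f = 2e

1c69e687029ed8ec2e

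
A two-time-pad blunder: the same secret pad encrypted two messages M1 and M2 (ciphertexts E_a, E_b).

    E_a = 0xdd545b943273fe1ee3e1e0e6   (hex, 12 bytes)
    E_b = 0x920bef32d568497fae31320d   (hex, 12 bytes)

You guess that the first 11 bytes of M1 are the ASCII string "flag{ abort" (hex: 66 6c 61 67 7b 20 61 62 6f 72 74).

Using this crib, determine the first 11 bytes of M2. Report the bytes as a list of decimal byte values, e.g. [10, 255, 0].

[41, 51, 213, 193, 156, 59, 214, 3, 34, 162, 166]

First, E_a ⊕ E_b = (M1 ⊕ K) ⊕ (M2 ⊕ K) = M1 ⊕ M2, so the key drops out. Then M2 = (M1 ⊕ M2) ⊕ M1 over the first 11 bytes.
byte 0: (dd XOR 92) XOR 66 = 4f XOR 66 = 29
byte 1: (54 XOR 0b) XOR 6c = 5f XOR 6c = 33
byte 2: (5b XOR ef) XOR 61 = b4 XOR 61 = d5
byte 3: (94 XOR 32) XOR 67 = a6 XOR 67 = c1
byte 4: (32 XOR d5) XOR 7b = e7 XOR 7b = 9c
byte 5: (73 XOR 68) XOR 20 = 1b XOR 20 = 3b
byte 6: (fe XOR 49) XOR 61 = b7 XOR 61 = d6
byte 7: (1e XOR 7f) XOR 62 = 61 XOR 62 = 03
byte 8: (e3 XOR ae) XOR 6f = 4d XOR 6f = 22
byte 9: (e1 XOR 31) XOR 72 = d0 XOR 72 = a2
byte 10: (e0 XOR 32) XOR 74 = d2 XOR 74 = a6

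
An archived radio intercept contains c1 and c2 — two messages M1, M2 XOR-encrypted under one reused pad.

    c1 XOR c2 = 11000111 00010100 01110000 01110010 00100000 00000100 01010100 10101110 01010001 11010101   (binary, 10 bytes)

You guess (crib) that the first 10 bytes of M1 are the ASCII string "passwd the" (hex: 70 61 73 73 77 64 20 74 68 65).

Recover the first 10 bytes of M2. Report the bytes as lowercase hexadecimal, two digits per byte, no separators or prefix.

b7750301576074da39b0

Since c1 ⊕ c2 = M1 ⊕ M2, XORing with the guessed M1 bytes yields the corresponding M2 bytes: M2 = (c1 ⊕ c2) ⊕ M1.
11000111 ⊕ 01110000 = 10110111
00010100 ⊕ 01100001 = 01110101
01110000 ⊕ 01110011 = 00000011
01110010 ⊕ 01110011 = 00000001
00100000 ⊕ 01110111 = 01010111
00000100 ⊕ 01100100 = 01100000
01010100 ⊕ 00100000 = 01110100
10101110 ⊕ 01110100 = 11011010
01010001 ⊕ 01101000 = 00111001
11010101 ⊕ 01100101 = 10110000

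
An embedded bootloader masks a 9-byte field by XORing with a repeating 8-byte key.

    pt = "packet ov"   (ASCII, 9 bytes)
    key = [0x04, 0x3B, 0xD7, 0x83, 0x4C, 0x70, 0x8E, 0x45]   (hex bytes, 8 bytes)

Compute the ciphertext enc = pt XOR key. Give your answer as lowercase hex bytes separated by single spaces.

74 5a b4 e8 29 04 ae 2a 72

The 8-byte key repeats, so the effective keystream is 04 3b d7 83 4c 70 8e 45 04.
byte 0: 70 ^ 04 = 74
byte 1: 61 ^ 3b = 5a
byte 2: 63 ^ d7 = b4
byte 3: 6b ^ 83 = e8
byte 4: 65 ^ 4c = 29
byte 5: 74 ^ 70 = 04
byte 6: 20 ^ 8e = ae
byte 7: 6f ^ 45 = 2a
byte 8: 76 ^ 04 = 72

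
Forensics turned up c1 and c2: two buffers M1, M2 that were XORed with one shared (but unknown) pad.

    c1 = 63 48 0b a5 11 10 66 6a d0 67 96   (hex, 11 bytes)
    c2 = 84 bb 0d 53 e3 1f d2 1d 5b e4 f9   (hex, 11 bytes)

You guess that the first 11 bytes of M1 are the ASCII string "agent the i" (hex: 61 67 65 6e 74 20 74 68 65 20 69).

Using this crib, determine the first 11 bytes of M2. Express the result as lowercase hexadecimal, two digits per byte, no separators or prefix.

First, c1 ⊕ c2 = (M1 ⊕ K) ⊕ (M2 ⊕ K) = M1 ⊕ M2, so the key drops out. Then M2 = (M1 ⊕ M2) ⊕ M1 over the first 11 bytes.
byte 0: (63 xor 84) xor 61 = e7 xor 61 = 86
byte 1: (48 xor bb) xor 67 = f3 xor 67 = 94
byte 2: (0b xor 0d) xor 65 = 06 xor 65 = 63
byte 3: (a5 xor 53) xor 6e = f6 xor 6e = 98
byte 4: (11 xor e3) xor 74 = f2 xor 74 = 86
byte 5: (10 xor 1f) xor 20 = 0f xor 20 = 2f
byte 6: (66 xor d2) xor 74 = b4 xor 74 = c0
byte 7: (6a xor 1d) xor 68 = 77 xor 68 = 1f
byte 8: (d0 xor 5b) xor 65 = 8b xor 65 = ee
byte 9: (67 xor e4) xor 20 = 83 xor 20 = a3
byte 10: (96 xor f9) xor 69 = 6f xor 69 = 06

86946398862fc01feea306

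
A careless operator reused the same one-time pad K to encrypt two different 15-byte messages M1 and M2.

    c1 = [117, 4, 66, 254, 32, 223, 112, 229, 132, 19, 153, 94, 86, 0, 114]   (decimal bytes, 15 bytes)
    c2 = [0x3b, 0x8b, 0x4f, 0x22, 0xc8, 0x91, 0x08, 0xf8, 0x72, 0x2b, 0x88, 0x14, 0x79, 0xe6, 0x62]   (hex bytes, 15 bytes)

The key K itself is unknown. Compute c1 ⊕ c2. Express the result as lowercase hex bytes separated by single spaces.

c1 ⊕ c2 = (M1 ⊕ K) ⊕ (M2 ⊕ K) = M1 ⊕ M2 — the shared key cancels under XOR.
byte 0: 117 ^  59 =  78
byte 1:   4 ^ 139 = 143
byte 2:  66 ^  79 =  13
byte 3: 254 ^  34 = 220
byte 4:  32 ^ 200 = 232
byte 5: 223 ^ 145 =  78
byte 6: 112 ^   8 = 120
byte 7: 229 ^ 248 =  29
byte 8: 132 ^ 114 = 246
byte 9:  19 ^  43 =  56
byte 10: 153 ^ 136 =  17
byte 11:  94 ^  20 =  74
byte 12:  86 ^ 121 =  47
byte 13:   0 ^ 230 = 230
byte 14: 114 ^  98 =  16

4e 8f 0d dc e8 4e 78 1d f6 38 11 4a 2f e6 10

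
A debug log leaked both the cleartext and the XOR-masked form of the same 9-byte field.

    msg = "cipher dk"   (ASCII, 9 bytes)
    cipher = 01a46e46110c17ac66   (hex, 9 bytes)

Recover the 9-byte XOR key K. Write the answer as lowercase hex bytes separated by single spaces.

Since cipher = msg ⊕ K, XORing both sides with msg gives K = msg ⊕ cipher.
byte 0:  99 ⊕   1 =  98
byte 1: 105 ⊕ 164 = 205
byte 2: 112 ⊕ 110 =  30
byte 3: 104 ⊕  70 =  46
byte 4: 101 ⊕  17 = 116
byte 5: 114 ⊕  12 = 126
byte 6:  32 ⊕  23 =  55
byte 7: 100 ⊕ 172 = 200
byte 8: 107 ⊕ 102 =  13

62 cd 1e 2e 74 7e 37 c8 0d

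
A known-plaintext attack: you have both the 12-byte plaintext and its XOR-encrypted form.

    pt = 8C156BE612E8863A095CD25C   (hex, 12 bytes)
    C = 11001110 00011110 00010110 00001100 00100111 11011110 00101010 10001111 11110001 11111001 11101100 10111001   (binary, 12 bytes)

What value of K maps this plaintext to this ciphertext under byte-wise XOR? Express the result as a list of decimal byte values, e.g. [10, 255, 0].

Since C = pt ⊕ K, XORing both sides with pt gives K = pt ⊕ C.
10001100 XOR 11001110 = 01000010
00010101 XOR 00011110 = 00001011
01101011 XOR 00010110 = 01111101
11100110 XOR 00001100 = 11101010
00010010 XOR 00100111 = 00110101
11101000 XOR 11011110 = 00110110
10000110 XOR 00101010 = 10101100
00111010 XOR 10001111 = 10110101
00001001 XOR 11110001 = 11111000
01011100 XOR 11111001 = 10100101
11010010 XOR 11101100 = 00111110
01011100 XOR 10111001 = 11100101

[66, 11, 125, 234, 53, 54, 172, 181, 248, 165, 62, 229]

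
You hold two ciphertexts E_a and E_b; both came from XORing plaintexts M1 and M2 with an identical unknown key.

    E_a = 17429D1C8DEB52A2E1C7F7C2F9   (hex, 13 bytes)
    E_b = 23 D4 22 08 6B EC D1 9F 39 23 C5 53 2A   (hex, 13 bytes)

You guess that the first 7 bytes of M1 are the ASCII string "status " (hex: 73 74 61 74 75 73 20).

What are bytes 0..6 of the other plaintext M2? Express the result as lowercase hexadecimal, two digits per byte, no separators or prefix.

47e2de609374a3

First, E_a ⊕ E_b = (M1 ⊕ K) ⊕ (M2 ⊕ K) = M1 ⊕ M2, so the key drops out. Then M2 = (M1 ⊕ M2) ⊕ M1 over the first 7 bytes.
byte 0: (17 ^ 23) ^ 73 = 34 ^ 73 = 47
byte 1: (42 ^ d4) ^ 74 = 96 ^ 74 = e2
byte 2: (9d ^ 22) ^ 61 = bf ^ 61 = de
byte 3: (1c ^ 08) ^ 74 = 14 ^ 74 = 60
byte 4: (8d ^ 6b) ^ 75 = e6 ^ 75 = 93
byte 5: (eb ^ ec) ^ 73 = 07 ^ 73 = 74
byte 6: (52 ^ d1) ^ 20 = 83 ^ 20 = a3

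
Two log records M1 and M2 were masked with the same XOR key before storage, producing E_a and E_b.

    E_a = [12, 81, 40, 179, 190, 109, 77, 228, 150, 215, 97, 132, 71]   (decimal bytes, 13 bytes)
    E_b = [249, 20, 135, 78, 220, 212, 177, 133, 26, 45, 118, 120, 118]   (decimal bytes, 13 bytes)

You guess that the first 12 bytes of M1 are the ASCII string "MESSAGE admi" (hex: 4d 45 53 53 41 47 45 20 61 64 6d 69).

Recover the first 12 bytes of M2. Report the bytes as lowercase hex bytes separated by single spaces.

First, E_a ⊕ E_b = (M1 ⊕ K) ⊕ (M2 ⊕ K) = M1 ⊕ M2, so the key drops out. Then M2 = (M1 ⊕ M2) ⊕ M1 over the first 12 bytes.
byte 0: (0c ⊕ f9) ⊕ 4d = f5 ⊕ 4d = b8
byte 1: (51 ⊕ 14) ⊕ 45 = 45 ⊕ 45 = 00
byte 2: (28 ⊕ 87) ⊕ 53 = af ⊕ 53 = fc
byte 3: (b3 ⊕ 4e) ⊕ 53 = fd ⊕ 53 = ae
byte 4: (be ⊕ dc) ⊕ 41 = 62 ⊕ 41 = 23
byte 5: (6d ⊕ d4) ⊕ 47 = b9 ⊕ 47 = fe
byte 6: (4d ⊕ b1) ⊕ 45 = fc ⊕ 45 = b9
byte 7: (e4 ⊕ 85) ⊕ 20 = 61 ⊕ 20 = 41
byte 8: (96 ⊕ 1a) ⊕ 61 = 8c ⊕ 61 = ed
byte 9: (d7 ⊕ 2d) ⊕ 64 = fa ⊕ 64 = 9e
byte 10: (61 ⊕ 76) ⊕ 6d = 17 ⊕ 6d = 7a
byte 11: (84 ⊕ 78) ⊕ 69 = fc ⊕ 69 = 95

b8 00 fc ae 23 fe b9 41 ed 9e 7a 95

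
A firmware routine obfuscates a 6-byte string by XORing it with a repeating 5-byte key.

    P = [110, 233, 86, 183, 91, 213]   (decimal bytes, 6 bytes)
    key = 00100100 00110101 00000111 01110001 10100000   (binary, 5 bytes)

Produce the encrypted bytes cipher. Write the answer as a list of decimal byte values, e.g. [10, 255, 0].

The 5-byte key repeats, so the effective keystream is 24 35 07 71 a0 24.
byte 0: 6e ^ 24 = 4a
byte 1: e9 ^ 35 = dc
byte 2: 56 ^ 07 = 51
byte 3: b7 ^ 71 = c6
byte 4: 5b ^ a0 = fb
byte 5: d5 ^ 24 = f1

[74, 220, 81, 198, 251, 241]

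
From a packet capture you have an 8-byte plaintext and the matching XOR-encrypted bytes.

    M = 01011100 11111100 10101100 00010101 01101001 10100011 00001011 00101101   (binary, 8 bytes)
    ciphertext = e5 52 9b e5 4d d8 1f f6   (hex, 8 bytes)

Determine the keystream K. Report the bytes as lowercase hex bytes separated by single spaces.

Since ciphertext = M ⊕ K, XORing both sides with M gives K = M ⊕ ciphertext.
5c ^ e5 = b9
fc ^ 52 = ae
ac ^ 9b = 37
15 ^ e5 = f0
69 ^ 4d = 24
a3 ^ d8 = 7b
0b ^ 1f = 14
2d ^ f6 = db

b9 ae 37 f0 24 7b 14 db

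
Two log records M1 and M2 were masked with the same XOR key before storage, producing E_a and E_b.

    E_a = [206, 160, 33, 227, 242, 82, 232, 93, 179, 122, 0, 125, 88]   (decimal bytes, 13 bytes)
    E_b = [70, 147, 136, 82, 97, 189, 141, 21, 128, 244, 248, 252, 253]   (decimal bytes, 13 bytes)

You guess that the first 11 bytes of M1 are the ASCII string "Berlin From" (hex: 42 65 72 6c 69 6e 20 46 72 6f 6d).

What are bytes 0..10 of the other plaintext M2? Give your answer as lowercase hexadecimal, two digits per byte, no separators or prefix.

ca56dbddfa81450e41e195

First, E_a ⊕ E_b = (M1 ⊕ K) ⊕ (M2 ⊕ K) = M1 ⊕ M2, so the key drops out. Then M2 = (M1 ⊕ M2) ⊕ M1 over the first 11 bytes.
byte 0: (ce xor 46) xor 42 = 88 xor 42 = ca
byte 1: (a0 xor 93) xor 65 = 33 xor 65 = 56
byte 2: (21 xor 88) xor 72 = a9 xor 72 = db
byte 3: (e3 xor 52) xor 6c = b1 xor 6c = dd
byte 4: (f2 xor 61) xor 69 = 93 xor 69 = fa
byte 5: (52 xor bd) xor 6e = ef xor 6e = 81
byte 6: (e8 xor 8d) xor 20 = 65 xor 20 = 45
byte 7: (5d xor 15) xor 46 = 48 xor 46 = 0e
byte 8: (b3 xor 80) xor 72 = 33 xor 72 = 41
byte 9: (7a xor f4) xor 6f = 8e xor 6f = e1
byte 10: (00 xor f8) xor 6d = f8 xor 6d = 95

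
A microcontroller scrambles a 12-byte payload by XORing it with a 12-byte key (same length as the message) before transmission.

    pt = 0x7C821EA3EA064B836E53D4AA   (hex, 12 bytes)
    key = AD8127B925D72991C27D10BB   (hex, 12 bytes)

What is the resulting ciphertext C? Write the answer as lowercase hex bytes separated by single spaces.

d1 03 39 1a cf d1 62 12 ac 2e c4 11

byte 0: 01111100 ⊕ 10101101 = 11010001
byte 1: 10000010 ⊕ 10000001 = 00000011
byte 2: 00011110 ⊕ 00100111 = 00111001
byte 3: 10100011 ⊕ 10111001 = 00011010
byte 4: 11101010 ⊕ 00100101 = 11001111
byte 5: 00000110 ⊕ 11010111 = 11010001
byte 6: 01001011 ⊕ 00101001 = 01100010
byte 7: 10000011 ⊕ 10010001 = 00010010
byte 8: 01101110 ⊕ 11000010 = 10101100
byte 9: 01010011 ⊕ 01111101 = 00101110
byte 10: 11010100 ⊕ 00010000 = 11000100
byte 11: 10101010 ⊕ 10111011 = 00010001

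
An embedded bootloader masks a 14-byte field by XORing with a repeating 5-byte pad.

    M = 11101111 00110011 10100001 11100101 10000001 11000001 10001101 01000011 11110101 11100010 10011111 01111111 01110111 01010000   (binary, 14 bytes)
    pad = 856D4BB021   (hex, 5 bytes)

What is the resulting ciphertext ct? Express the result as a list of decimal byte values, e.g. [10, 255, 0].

The 5-byte key repeats, so the effective keystream is 85 6d 4b b0 21 85 6d 4b b0 21 85 6d 4b b0.
byte 0: 11101111 XOR 10000101 = 01101010
byte 1: 00110011 XOR 01101101 = 01011110
byte 2: 10100001 XOR 01001011 = 11101010
byte 3: 11100101 XOR 10110000 = 01010101
byte 4: 10000001 XOR 00100001 = 10100000
byte 5: 11000001 XOR 10000101 = 01000100
byte 6: 10001101 XOR 01101101 = 11100000
byte 7: 01000011 XOR 01001011 = 00001000
byte 8: 11110101 XOR 10110000 = 01000101
byte 9: 11100010 XOR 00100001 = 11000011
byte 10: 10011111 XOR 10000101 = 00011010
byte 11: 01111111 XOR 01101101 = 00010010
byte 12: 01110111 XOR 01001011 = 00111100
byte 13: 01010000 XOR 10110000 = 11100000

[106, 94, 234, 85, 160, 68, 224, 8, 69, 195, 26, 18, 60, 224]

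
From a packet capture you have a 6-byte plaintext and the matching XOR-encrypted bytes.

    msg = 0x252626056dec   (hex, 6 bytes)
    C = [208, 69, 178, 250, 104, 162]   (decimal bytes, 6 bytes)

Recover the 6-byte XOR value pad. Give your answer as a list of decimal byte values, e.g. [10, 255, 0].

Since C = msg ⊕ pad, XORing both sides with msg gives pad = msg ⊕ C.
byte 0: 25 ^ d0 = f5
byte 1: 26 ^ 45 = 63
byte 2: 26 ^ b2 = 94
byte 3: 05 ^ fa = ff
byte 4: 6d ^ 68 = 05
byte 5: ec ^ a2 = 4e

[245, 99, 148, 255, 5, 78]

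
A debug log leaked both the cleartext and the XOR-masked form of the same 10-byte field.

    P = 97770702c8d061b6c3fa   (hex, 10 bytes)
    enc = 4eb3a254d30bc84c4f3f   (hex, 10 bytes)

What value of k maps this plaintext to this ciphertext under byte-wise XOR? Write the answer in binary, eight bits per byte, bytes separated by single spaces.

Since enc = P ⊕ k, XORing both sides with P gives k = P ⊕ enc.
byte 0: 97 ⊕ 4e = d9
byte 1: 77 ⊕ b3 = c4
byte 2: 07 ⊕ a2 = a5
byte 3: 02 ⊕ 54 = 56
byte 4: c8 ⊕ d3 = 1b
byte 5: d0 ⊕ 0b = db
byte 6: 61 ⊕ c8 = a9
byte 7: b6 ⊕ 4c = fa
byte 8: c3 ⊕ 4f = 8c
byte 9: fa ⊕ 3f = c5

11011001 11000100 10100101 01010110 00011011 11011011 10101001 11111010 10001100 11000101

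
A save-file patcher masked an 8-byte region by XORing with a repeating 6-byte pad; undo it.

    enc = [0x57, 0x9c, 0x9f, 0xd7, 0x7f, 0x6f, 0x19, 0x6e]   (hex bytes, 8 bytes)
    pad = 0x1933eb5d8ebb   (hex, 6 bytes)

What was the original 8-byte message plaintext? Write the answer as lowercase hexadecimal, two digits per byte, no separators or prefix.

The 6-byte key repeats, so the effective keystream is 19 33 eb 5d 8e bb 19 33.
byte 0: 57 XOR 19 = 4e
byte 1: 9c XOR 33 = af
byte 2: 9f XOR eb = 74
byte 3: d7 XOR 5d = 8a
byte 4: 7f XOR 8e = f1
byte 5: 6f XOR bb = d4
byte 6: 19 XOR 19 = 00
byte 7: 6e XOR 33 = 5d

4eaf748af1d4005d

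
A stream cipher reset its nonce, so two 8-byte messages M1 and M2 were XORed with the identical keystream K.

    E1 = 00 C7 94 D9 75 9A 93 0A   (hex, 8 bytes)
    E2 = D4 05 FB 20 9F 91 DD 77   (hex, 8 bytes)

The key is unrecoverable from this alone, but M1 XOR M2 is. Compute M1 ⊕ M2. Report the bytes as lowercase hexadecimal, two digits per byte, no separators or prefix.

E1 ⊕ E2 = (M1 ⊕ K) ⊕ (M2 ⊕ K) = M1 ⊕ M2 — the shared key cancels under XOR.
00000000 XOR 11010100 = 11010100
11000111 XOR 00000101 = 11000010
10010100 XOR 11111011 = 01101111
11011001 XOR 00100000 = 11111001
01110101 XOR 10011111 = 11101010
10011010 XOR 10010001 = 00001011
10010011 XOR 11011101 = 01001110
00001010 XOR 01110111 = 01111101

d4c26ff9ea0b4e7d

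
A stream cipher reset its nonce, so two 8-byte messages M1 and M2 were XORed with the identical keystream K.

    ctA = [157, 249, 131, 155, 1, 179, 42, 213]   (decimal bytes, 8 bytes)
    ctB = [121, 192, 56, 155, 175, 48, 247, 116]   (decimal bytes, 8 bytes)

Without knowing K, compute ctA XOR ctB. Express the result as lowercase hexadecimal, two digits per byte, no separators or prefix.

ctA ⊕ ctB = (M1 ⊕ K) ⊕ (M2 ⊕ K) = M1 ⊕ M2 — the shared key cancels under XOR.
9d ⊕ 79 = e4
f9 ⊕ c0 = 39
83 ⊕ 38 = bb
9b ⊕ 9b = 00
01 ⊕ af = ae
b3 ⊕ 30 = 83
2a ⊕ f7 = dd
d5 ⊕ 74 = a1

e439bb00ae83dda1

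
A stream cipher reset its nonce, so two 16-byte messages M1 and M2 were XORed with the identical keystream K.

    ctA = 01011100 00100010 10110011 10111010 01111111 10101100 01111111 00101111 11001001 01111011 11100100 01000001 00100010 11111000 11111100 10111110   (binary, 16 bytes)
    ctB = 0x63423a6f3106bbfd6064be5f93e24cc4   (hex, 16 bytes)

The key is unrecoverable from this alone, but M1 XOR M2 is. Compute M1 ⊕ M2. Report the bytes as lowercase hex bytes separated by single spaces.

ctA ⊕ ctB = (M1 ⊕ K) ⊕ (M2 ⊕ K) = M1 ⊕ M2 — the shared key cancels under XOR.
5c XOR 63 = 3f
22 XOR 42 = 60
b3 XOR 3a = 89
ba XOR 6f = d5
7f XOR 31 = 4e
ac XOR 06 = aa
7f XOR bb = c4
2f XOR fd = d2
c9 XOR 60 = a9
7b XOR 64 = 1f
e4 XOR be = 5a
41 XOR 5f = 1e
22 XOR 93 = b1
f8 XOR e2 = 1a
fc XOR 4c = b0
be XOR c4 = 7a

3f 60 89 d5 4e aa c4 d2 a9 1f 5a 1e b1 1a b0 7a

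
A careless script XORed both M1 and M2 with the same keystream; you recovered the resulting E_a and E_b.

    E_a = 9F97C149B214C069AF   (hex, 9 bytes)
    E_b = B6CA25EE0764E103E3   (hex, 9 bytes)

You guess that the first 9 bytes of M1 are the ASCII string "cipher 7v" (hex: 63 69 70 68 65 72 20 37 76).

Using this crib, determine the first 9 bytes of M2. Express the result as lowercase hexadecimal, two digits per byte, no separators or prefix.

4a3494cfd002015d3a

First, E_a ⊕ E_b = (M1 ⊕ K) ⊕ (M2 ⊕ K) = M1 ⊕ M2, so the key drops out. Then M2 = (M1 ⊕ M2) ⊕ M1 over the first 9 bytes.
byte 0: (9f ⊕ b6) ⊕ 63 = 29 ⊕ 63 = 4a
byte 1: (97 ⊕ ca) ⊕ 69 = 5d ⊕ 69 = 34
byte 2: (c1 ⊕ 25) ⊕ 70 = e4 ⊕ 70 = 94
byte 3: (49 ⊕ ee) ⊕ 68 = a7 ⊕ 68 = cf
byte 4: (b2 ⊕ 07) ⊕ 65 = b5 ⊕ 65 = d0
byte 5: (14 ⊕ 64) ⊕ 72 = 70 ⊕ 72 = 02
byte 6: (c0 ⊕ e1) ⊕ 20 = 21 ⊕ 20 = 01
byte 7: (69 ⊕ 03) ⊕ 37 = 6a ⊕ 37 = 5d
byte 8: (af ⊕ e3) ⊕ 76 = 4c ⊕ 76 = 3a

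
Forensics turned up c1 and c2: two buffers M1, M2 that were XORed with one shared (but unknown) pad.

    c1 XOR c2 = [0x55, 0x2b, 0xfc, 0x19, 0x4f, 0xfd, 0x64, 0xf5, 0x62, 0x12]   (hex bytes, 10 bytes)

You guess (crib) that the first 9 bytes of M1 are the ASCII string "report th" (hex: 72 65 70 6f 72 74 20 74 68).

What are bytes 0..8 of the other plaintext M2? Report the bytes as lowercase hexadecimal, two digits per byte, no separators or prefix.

Since c1 ⊕ c2 = M1 ⊕ M2, XORing with the guessed M1 bytes yields the corresponding M2 bytes: M2 = (c1 ⊕ c2) ⊕ M1.
55 XOR 72 = 27
2b XOR 65 = 4e
fc XOR 70 = 8c
19 XOR 6f = 76
4f XOR 72 = 3d
fd XOR 74 = 89
64 XOR 20 = 44
f5 XOR 74 = 81
62 XOR 68 = 0a

274e8c763d8944810a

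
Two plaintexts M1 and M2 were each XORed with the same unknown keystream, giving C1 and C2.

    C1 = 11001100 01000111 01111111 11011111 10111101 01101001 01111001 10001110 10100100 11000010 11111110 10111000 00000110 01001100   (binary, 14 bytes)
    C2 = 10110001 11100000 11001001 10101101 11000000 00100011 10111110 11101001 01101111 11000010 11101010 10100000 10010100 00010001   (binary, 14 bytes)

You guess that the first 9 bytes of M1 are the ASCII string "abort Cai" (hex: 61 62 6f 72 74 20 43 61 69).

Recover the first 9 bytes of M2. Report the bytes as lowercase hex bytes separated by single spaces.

1c c5 d9 00 09 6a 84 06 a2

First, C1 ⊕ C2 = (M1 ⊕ K) ⊕ (M2 ⊕ K) = M1 ⊕ M2, so the key drops out. Then M2 = (M1 ⊕ M2) ⊕ M1 over the first 9 bytes.
byte 0: (cc xor b1) xor 61 = 7d xor 61 = 1c
byte 1: (47 xor e0) xor 62 = a7 xor 62 = c5
byte 2: (7f xor c9) xor 6f = b6 xor 6f = d9
byte 3: (df xor ad) xor 72 = 72 xor 72 = 00
byte 4: (bd xor c0) xor 74 = 7d xor 74 = 09
byte 5: (69 xor 23) xor 20 = 4a xor 20 = 6a
byte 6: (79 xor be) xor 43 = c7 xor 43 = 84
byte 7: (8e xor e9) xor 61 = 67 xor 61 = 06
byte 8: (a4 xor 6f) xor 69 = cb xor 69 = a2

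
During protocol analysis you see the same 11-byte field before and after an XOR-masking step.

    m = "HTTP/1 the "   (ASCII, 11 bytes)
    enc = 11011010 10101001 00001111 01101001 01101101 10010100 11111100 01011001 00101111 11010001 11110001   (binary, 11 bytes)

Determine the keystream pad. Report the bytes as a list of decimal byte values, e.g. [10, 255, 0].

[146, 253, 91, 57, 66, 165, 220, 45, 71, 180, 209]

Since enc = m ⊕ pad, XORing both sides with m gives pad = m ⊕ enc.
48 xor da = 92
54 xor a9 = fd
54 xor 0f = 5b
50 xor 69 = 39
2f xor 6d = 42
31 xor 94 = a5
20 xor fc = dc
74 xor 59 = 2d
68 xor 2f = 47
65 xor d1 = b4
20 xor f1 = d1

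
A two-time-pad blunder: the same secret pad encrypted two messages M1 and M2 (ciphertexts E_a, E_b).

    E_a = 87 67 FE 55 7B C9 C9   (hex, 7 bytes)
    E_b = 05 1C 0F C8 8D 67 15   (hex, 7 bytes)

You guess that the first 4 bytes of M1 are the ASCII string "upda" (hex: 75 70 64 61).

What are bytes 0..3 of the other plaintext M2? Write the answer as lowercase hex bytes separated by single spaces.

First, E_a ⊕ E_b = (M1 ⊕ K) ⊕ (M2 ⊕ K) = M1 ⊕ M2, so the key drops out. Then M2 = (M1 ⊕ M2) ⊕ M1 over the first 4 bytes.
byte 0: (87 ^ 05) ^ 75 = 82 ^ 75 = f7
byte 1: (67 ^ 1c) ^ 70 = 7b ^ 70 = 0b
byte 2: (fe ^ 0f) ^ 64 = f1 ^ 64 = 95
byte 3: (55 ^ c8) ^ 61 = 9d ^ 61 = fc

f7 0b 95 fc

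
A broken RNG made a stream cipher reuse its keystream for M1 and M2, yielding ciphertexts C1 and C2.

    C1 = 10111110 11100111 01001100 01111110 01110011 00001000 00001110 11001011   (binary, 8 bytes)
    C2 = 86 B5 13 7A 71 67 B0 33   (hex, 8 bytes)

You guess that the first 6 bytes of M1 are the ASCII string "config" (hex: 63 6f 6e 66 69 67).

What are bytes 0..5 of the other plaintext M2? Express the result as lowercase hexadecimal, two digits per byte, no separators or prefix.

5b3d31626b08

First, C1 ⊕ C2 = (M1 ⊕ K) ⊕ (M2 ⊕ K) = M1 ⊕ M2, so the key drops out. Then M2 = (M1 ⊕ M2) ⊕ M1 over the first 6 bytes.
byte 0: (be ^ 86) ^ 63 = 38 ^ 63 = 5b
byte 1: (e7 ^ b5) ^ 6f = 52 ^ 6f = 3d
byte 2: (4c ^ 13) ^ 6e = 5f ^ 6e = 31
byte 3: (7e ^ 7a) ^ 66 = 04 ^ 66 = 62
byte 4: (73 ^ 71) ^ 69 = 02 ^ 69 = 6b
byte 5: (08 ^ 67) ^ 67 = 6f ^ 67 = 08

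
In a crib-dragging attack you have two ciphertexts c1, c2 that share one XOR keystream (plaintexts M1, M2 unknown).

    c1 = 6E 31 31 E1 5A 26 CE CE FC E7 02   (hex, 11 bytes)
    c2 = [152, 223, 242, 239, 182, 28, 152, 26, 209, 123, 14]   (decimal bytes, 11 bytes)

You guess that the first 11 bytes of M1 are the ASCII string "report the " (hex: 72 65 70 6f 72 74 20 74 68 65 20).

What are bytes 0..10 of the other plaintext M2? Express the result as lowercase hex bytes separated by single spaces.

First, c1 ⊕ c2 = (M1 ⊕ K) ⊕ (M2 ⊕ K) = M1 ⊕ M2, so the key drops out. Then M2 = (M1 ⊕ M2) ⊕ M1 over the first 11 bytes.
byte 0: (6e XOR 98) XOR 72 = f6 XOR 72 = 84
byte 1: (31 XOR df) XOR 65 = ee XOR 65 = 8b
byte 2: (31 XOR f2) XOR 70 = c3 XOR 70 = b3
byte 3: (e1 XOR ef) XOR 6f = 0e XOR 6f = 61
byte 4: (5a XOR b6) XOR 72 = ec XOR 72 = 9e
byte 5: (26 XOR 1c) XOR 74 = 3a XOR 74 = 4e
byte 6: (ce XOR 98) XOR 20 = 56 XOR 20 = 76
byte 7: (ce XOR 1a) XOR 74 = d4 XOR 74 = a0
byte 8: (fc XOR d1) XOR 68 = 2d XOR 68 = 45
byte 9: (e7 XOR 7b) XOR 65 = 9c XOR 65 = f9
byte 10: (02 XOR 0e) XOR 20 = 0c XOR 20 = 2c

84 8b b3 61 9e 4e 76 a0 45 f9 2c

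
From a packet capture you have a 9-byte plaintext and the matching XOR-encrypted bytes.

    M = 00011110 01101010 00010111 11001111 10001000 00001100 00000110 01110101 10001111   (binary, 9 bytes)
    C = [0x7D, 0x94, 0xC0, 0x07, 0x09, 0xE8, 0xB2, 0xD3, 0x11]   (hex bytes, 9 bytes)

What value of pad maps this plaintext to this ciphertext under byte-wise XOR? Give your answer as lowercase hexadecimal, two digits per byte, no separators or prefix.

Since C = M ⊕ pad, XORing both sides with M gives pad = M ⊕ C.
byte 0:  30 xor 125 =  99
byte 1: 106 xor 148 = 254
byte 2:  23 xor 192 = 215
byte 3: 207 xor   7 = 200
byte 4: 136 xor   9 = 129
byte 5:  12 xor 232 = 228
byte 6:   6 xor 178 = 180
byte 7: 117 xor 211 = 166
byte 8: 143 xor  17 = 158

63fed7c881e4b4a69e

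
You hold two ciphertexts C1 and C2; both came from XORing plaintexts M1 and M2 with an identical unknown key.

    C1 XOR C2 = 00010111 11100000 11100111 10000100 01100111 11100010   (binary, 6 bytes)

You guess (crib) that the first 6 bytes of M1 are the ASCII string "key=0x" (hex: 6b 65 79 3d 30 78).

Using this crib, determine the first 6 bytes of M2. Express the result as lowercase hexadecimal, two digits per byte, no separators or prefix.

7c859eb9579a

Since C1 ⊕ C2 = M1 ⊕ M2, XORing with the guessed M1 bytes yields the corresponding M2 bytes: M2 = (C1 ⊕ C2) ⊕ M1.
 23 ⊕ 107 = 124
224 ⊕ 101 = 133
231 ⊕ 121 = 158
132 ⊕  61 = 185
103 ⊕  48 =  87
226 ⊕ 120 = 154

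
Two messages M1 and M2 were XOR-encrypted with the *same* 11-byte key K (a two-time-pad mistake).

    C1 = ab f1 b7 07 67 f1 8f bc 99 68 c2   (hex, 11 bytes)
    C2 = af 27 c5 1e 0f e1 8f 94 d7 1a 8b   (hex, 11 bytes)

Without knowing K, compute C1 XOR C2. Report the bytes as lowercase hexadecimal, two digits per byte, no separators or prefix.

04d67219681000284e7249

C1 ⊕ C2 = (M1 ⊕ K) ⊕ (M2 ⊕ K) = M1 ⊕ M2 — the shared key cancels under XOR.
byte 0: ab xor af = 04
byte 1: f1 xor 27 = d6
byte 2: b7 xor c5 = 72
byte 3: 07 xor 1e = 19
byte 4: 67 xor 0f = 68
byte 5: f1 xor e1 = 10
byte 6: 8f xor 8f = 00
byte 7: bc xor 94 = 28
byte 8: 99 xor d7 = 4e
byte 9: 68 xor 1a = 72
byte 10: c2 xor 8b = 49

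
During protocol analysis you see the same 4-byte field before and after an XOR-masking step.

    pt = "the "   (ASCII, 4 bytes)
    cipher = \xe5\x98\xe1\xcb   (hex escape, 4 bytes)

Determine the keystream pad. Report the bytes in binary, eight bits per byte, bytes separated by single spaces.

10010001 11110000 10000100 11101011

Since cipher = pt ⊕ pad, XORing both sides with pt gives pad = pt ⊕ cipher.
byte 0: 116 XOR 229 = 145
byte 1: 104 XOR 152 = 240
byte 2: 101 XOR 225 = 132
byte 3:  32 XOR 203 = 235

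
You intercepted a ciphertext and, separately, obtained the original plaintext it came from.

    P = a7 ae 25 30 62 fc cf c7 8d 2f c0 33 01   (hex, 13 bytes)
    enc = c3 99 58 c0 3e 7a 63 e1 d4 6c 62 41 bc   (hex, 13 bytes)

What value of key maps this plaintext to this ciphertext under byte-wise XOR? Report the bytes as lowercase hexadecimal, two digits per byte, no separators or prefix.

Since enc = P ⊕ key, XORing both sides with P gives key = P ⊕ enc.
10100111 ^ 11000011 = 01100100
10101110 ^ 10011001 = 00110111
00100101 ^ 01011000 = 01111101
00110000 ^ 11000000 = 11110000
01100010 ^ 00111110 = 01011100
11111100 ^ 01111010 = 10000110
11001111 ^ 01100011 = 10101100
11000111 ^ 11100001 = 00100110
10001101 ^ 11010100 = 01011001
00101111 ^ 01101100 = 01000011
11000000 ^ 01100010 = 10100010
00110011 ^ 01000001 = 01110010
00000001 ^ 10111100 = 10111101

64377df05c86ac265943a272bd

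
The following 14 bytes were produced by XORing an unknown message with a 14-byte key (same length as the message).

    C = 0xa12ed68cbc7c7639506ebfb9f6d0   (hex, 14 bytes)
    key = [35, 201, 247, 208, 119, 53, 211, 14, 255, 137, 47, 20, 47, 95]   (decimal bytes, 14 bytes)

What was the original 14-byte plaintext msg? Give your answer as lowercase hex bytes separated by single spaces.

82 e7 21 5c cb 49 a5 37 af e7 90 ad d9 8f

10100001 XOR 00100011 = 10000010
00101110 XOR 11001001 = 11100111
11010110 XOR 11110111 = 00100001
10001100 XOR 11010000 = 01011100
10111100 XOR 01110111 = 11001011
01111100 XOR 00110101 = 01001001
01110110 XOR 11010011 = 10100101
00111001 XOR 00001110 = 00110111
01010000 XOR 11111111 = 10101111
01101110 XOR 10001001 = 11100111
10111111 XOR 00101111 = 10010000
10111001 XOR 00010100 = 10101101
11110110 XOR 00101111 = 11011001
11010000 XOR 01011111 = 10001111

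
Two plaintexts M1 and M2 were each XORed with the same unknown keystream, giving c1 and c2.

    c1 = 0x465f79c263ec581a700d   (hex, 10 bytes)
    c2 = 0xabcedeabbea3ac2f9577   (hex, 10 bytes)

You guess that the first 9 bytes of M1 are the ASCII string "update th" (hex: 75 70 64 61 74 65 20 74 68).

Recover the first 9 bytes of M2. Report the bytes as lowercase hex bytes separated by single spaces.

First, c1 ⊕ c2 = (M1 ⊕ K) ⊕ (M2 ⊕ K) = M1 ⊕ M2, so the key drops out. Then M2 = (M1 ⊕ M2) ⊕ M1 over the first 9 bytes.
byte 0: (46 xor ab) xor 75 = ed xor 75 = 98
byte 1: (5f xor ce) xor 70 = 91 xor 70 = e1
byte 2: (79 xor de) xor 64 = a7 xor 64 = c3
byte 3: (c2 xor ab) xor 61 = 69 xor 61 = 08
byte 4: (63 xor be) xor 74 = dd xor 74 = a9
byte 5: (ec xor a3) xor 65 = 4f xor 65 = 2a
byte 6: (58 xor ac) xor 20 = f4 xor 20 = d4
byte 7: (1a xor 2f) xor 74 = 35 xor 74 = 41
byte 8: (70 xor 95) xor 68 = e5 xor 68 = 8d

98 e1 c3 08 a9 2a d4 41 8d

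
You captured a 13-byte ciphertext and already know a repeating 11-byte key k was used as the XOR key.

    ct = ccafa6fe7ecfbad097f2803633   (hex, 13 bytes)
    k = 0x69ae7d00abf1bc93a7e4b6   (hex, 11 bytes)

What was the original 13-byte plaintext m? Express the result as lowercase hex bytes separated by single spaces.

The 11-byte key repeats, so the effective keystream is 69 ae 7d 00 ab f1 bc 93 a7 e4 b6 69 ae.
byte 0: cc ^ 69 = a5
byte 1: af ^ ae = 01
byte 2: a6 ^ 7d = db
byte 3: fe ^ 00 = fe
byte 4: 7e ^ ab = d5
byte 5: cf ^ f1 = 3e
byte 6: ba ^ bc = 06
byte 7: d0 ^ 93 = 43
byte 8: 97 ^ a7 = 30
byte 9: f2 ^ e4 = 16
byte 10: 80 ^ b6 = 36
byte 11: 36 ^ 69 = 5f
byte 12: 33 ^ ae = 9d

a5 01 db fe d5 3e 06 43 30 16 36 5f 9d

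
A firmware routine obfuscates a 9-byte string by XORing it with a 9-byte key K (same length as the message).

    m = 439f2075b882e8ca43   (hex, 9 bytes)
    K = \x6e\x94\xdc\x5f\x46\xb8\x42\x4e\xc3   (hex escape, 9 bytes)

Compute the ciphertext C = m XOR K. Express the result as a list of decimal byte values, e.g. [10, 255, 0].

XOR is its own inverse, so applying the key byte-wise gives the result directly.
01000011 XOR 01101110 = 00101101
10011111 XOR 10010100 = 00001011
00100000 XOR 11011100 = 11111100
01110101 XOR 01011111 = 00101010
10111000 XOR 01000110 = 11111110
10000010 XOR 10111000 = 00111010
11101000 XOR 01000010 = 10101010
11001010 XOR 01001110 = 10000100
01000011 XOR 11000011 = 10000000

[45, 11, 252, 42, 254, 58, 170, 132, 128]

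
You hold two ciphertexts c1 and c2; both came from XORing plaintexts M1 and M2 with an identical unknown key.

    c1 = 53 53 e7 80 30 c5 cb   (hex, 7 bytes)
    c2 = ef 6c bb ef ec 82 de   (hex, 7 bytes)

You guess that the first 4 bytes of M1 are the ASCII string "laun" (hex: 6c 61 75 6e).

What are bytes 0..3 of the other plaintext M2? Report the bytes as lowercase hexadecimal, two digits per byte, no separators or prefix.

First, c1 ⊕ c2 = (M1 ⊕ K) ⊕ (M2 ⊕ K) = M1 ⊕ M2, so the key drops out. Then M2 = (M1 ⊕ M2) ⊕ M1 over the first 4 bytes.
byte 0: (53 ^ ef) ^ 6c = bc ^ 6c = d0
byte 1: (53 ^ 6c) ^ 61 = 3f ^ 61 = 5e
byte 2: (e7 ^ bb) ^ 75 = 5c ^ 75 = 29
byte 3: (80 ^ ef) ^ 6e = 6f ^ 6e = 01

d05e2901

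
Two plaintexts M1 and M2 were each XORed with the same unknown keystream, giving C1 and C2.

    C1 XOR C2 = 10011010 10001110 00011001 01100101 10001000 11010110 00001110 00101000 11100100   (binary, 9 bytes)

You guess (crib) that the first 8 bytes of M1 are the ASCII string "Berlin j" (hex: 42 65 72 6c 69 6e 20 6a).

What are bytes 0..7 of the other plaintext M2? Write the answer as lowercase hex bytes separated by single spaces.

d8 eb 6b 09 e1 b8 2e 42

Since C1 ⊕ C2 = M1 ⊕ M2, XORing with the guessed M1 bytes yields the corresponding M2 bytes: M2 = (C1 ⊕ C2) ⊕ M1.
154 ^  66 = 216
142 ^ 101 = 235
 25 ^ 114 = 107
101 ^ 108 =   9
136 ^ 105 = 225
214 ^ 110 = 184
 14 ^  32 =  46
 40 ^ 106 =  66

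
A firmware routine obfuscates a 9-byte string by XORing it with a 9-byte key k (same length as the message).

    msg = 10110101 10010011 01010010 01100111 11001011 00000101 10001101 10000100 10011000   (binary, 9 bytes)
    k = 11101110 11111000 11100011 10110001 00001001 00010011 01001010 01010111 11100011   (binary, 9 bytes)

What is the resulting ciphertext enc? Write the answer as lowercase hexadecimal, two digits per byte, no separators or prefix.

XOR is its own inverse, so applying the key byte-wise gives the result directly.
byte 0: 181 xor 238 =  91
byte 1: 147 xor 248 = 107
byte 2:  82 xor 227 = 177
byte 3: 103 xor 177 = 214
byte 4: 203 xor   9 = 194
byte 5:   5 xor  19 =  22
byte 6: 141 xor  74 = 199
byte 7: 132 xor  87 = 211
byte 8: 152 xor 227 = 123

5b6bb1d6c216c7d37b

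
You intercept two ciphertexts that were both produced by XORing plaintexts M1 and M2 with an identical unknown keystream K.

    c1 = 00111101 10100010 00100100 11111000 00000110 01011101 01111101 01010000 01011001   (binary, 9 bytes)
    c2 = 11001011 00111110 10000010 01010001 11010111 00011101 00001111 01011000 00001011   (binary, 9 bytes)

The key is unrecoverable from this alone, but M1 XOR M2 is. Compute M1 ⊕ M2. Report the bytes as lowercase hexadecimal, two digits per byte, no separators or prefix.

f69ca6a9d140720852

c1 ⊕ c2 = (M1 ⊕ K) ⊕ (M2 ⊕ K) = M1 ⊕ M2 — the shared key cancels under XOR.
byte 0:  61 ⊕ 203 = 246
byte 1: 162 ⊕  62 = 156
byte 2:  36 ⊕ 130 = 166
byte 3: 248 ⊕  81 = 169
byte 4:   6 ⊕ 215 = 209
byte 5:  93 ⊕  29 =  64
byte 6: 125 ⊕  15 = 114
byte 7:  80 ⊕  88 =   8
byte 8:  89 ⊕  11 =  82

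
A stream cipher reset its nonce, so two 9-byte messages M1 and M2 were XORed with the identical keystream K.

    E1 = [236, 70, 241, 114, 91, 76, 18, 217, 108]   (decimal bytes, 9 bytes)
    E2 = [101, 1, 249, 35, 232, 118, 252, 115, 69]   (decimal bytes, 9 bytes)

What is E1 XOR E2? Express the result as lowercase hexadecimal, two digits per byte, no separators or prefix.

89470851b33aeeaa29

E1 ⊕ E2 = (M1 ⊕ K) ⊕ (M2 ⊕ K) = M1 ⊕ M2 — the shared key cancels under XOR.
236 ⊕ 101 = 137
 70 ⊕   1 =  71
241 ⊕ 249 =   8
114 ⊕  35 =  81
 91 ⊕ 232 = 179
 76 ⊕ 118 =  58
 18 ⊕ 252 = 238
217 ⊕ 115 = 170
108 ⊕  69 =  41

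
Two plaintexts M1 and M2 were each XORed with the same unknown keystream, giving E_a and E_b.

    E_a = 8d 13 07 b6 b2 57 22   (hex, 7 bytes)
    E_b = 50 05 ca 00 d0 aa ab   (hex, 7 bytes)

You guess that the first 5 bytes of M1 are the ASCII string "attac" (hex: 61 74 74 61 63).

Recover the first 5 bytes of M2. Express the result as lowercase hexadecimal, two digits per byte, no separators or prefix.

First, E_a ⊕ E_b = (M1 ⊕ K) ⊕ (M2 ⊕ K) = M1 ⊕ M2, so the key drops out. Then M2 = (M1 ⊕ M2) ⊕ M1 over the first 5 bytes.
byte 0: (8d xor 50) xor 61 = dd xor 61 = bc
byte 1: (13 xor 05) xor 74 = 16 xor 74 = 62
byte 2: (07 xor ca) xor 74 = cd xor 74 = b9
byte 3: (b6 xor 00) xor 61 = b6 xor 61 = d7
byte 4: (b2 xor d0) xor 63 = 62 xor 63 = 01

bc62b9d701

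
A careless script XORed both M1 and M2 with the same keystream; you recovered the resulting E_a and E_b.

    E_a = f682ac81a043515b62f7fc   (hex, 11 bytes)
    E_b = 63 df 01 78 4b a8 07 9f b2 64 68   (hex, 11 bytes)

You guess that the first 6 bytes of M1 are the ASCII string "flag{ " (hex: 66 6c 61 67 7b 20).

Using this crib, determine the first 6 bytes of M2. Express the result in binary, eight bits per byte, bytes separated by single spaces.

First, E_a ⊕ E_b = (M1 ⊕ K) ⊕ (M2 ⊕ K) = M1 ⊕ M2, so the key drops out. Then M2 = (M1 ⊕ M2) ⊕ M1 over the first 6 bytes.
byte 0: (f6 ^ 63) ^ 66 = 95 ^ 66 = f3
byte 1: (82 ^ df) ^ 6c = 5d ^ 6c = 31
byte 2: (ac ^ 01) ^ 61 = ad ^ 61 = cc
byte 3: (81 ^ 78) ^ 67 = f9 ^ 67 = 9e
byte 4: (a0 ^ 4b) ^ 7b = eb ^ 7b = 90
byte 5: (43 ^ a8) ^ 20 = eb ^ 20 = cb

11110011 00110001 11001100 10011110 10010000 11001011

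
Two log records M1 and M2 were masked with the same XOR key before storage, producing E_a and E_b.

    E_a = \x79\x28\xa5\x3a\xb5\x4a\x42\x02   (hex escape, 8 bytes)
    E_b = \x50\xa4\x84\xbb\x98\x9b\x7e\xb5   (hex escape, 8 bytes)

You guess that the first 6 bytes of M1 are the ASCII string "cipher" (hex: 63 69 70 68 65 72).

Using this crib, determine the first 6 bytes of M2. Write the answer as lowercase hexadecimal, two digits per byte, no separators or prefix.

First, E_a ⊕ E_b = (M1 ⊕ K) ⊕ (M2 ⊕ K) = M1 ⊕ M2, so the key drops out. Then M2 = (M1 ⊕ M2) ⊕ M1 over the first 6 bytes.
byte 0: (79 XOR 50) XOR 63 = 29 XOR 63 = 4a
byte 1: (28 XOR a4) XOR 69 = 8c XOR 69 = e5
byte 2: (a5 XOR 84) XOR 70 = 21 XOR 70 = 51
byte 3: (3a XOR bb) XOR 68 = 81 XOR 68 = e9
byte 4: (b5 XOR 98) XOR 65 = 2d XOR 65 = 48
byte 5: (4a XOR 9b) XOR 72 = d1 XOR 72 = a3

4ae551e948a3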